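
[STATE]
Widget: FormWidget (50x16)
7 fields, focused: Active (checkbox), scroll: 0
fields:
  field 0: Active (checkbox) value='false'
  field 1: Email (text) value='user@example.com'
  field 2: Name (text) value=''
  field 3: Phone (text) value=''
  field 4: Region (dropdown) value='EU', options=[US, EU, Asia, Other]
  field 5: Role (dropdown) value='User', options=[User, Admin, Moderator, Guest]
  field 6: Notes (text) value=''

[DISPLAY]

> Active:     [ ]                                 
  Email:      [user@example.com                  ]
  Name:       [                                  ]
  Phone:      [                                  ]
  Region:     [EU                               ▼]
  Role:       [User                             ▼]
  Notes:      [                                  ]
                                                  
                                                  
                                                  
                                                  
                                                  
                                                  
                                                  
                                                  
                                                  


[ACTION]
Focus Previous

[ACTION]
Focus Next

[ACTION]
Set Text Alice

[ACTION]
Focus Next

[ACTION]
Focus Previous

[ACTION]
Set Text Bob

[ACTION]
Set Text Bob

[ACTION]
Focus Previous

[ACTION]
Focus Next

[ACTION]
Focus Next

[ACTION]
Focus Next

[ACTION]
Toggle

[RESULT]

  Active:     [ ]                                 
  Email:      [user@example.com                  ]
> Name:       [                                  ]
  Phone:      [                                  ]
  Region:     [EU                               ▼]
  Role:       [User                             ▼]
  Notes:      [                                  ]
                                                  
                                                  
                                                  
                                                  
                                                  
                                                  
                                                  
                                                  
                                                  


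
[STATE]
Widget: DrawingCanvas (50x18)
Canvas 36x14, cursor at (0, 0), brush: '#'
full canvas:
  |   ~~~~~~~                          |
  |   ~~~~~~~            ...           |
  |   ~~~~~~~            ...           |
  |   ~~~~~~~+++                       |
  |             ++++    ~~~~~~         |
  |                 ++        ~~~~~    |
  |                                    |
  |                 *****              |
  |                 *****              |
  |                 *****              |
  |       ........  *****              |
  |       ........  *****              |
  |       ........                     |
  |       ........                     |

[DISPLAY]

+  ~~~~~~~                                        
   ~~~~~~~            ...                         
   ~~~~~~~            ...                         
   ~~~~~~~+++                                     
             ++++    ~~~~~~                       
                 ++        ~~~~~                  
                                                  
                 *****                            
                 *****                            
                 *****                            
       ........  *****                            
       ........  *****                            
       ........                                   
       ........                                   
                                                  
                                                  
                                                  
                                                  


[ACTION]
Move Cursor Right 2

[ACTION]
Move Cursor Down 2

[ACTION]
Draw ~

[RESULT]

   ~~~~~~~                                        
   ~~~~~~~            ...                         
  ~~~~~~~~            ...                         
   ~~~~~~~+++                                     
             ++++    ~~~~~~                       
                 ++        ~~~~~                  
                                                  
                 *****                            
                 *****                            
                 *****                            
       ........  *****                            
       ........  *****                            
       ........                                   
       ........                                   
                                                  
                                                  
                                                  
                                                  


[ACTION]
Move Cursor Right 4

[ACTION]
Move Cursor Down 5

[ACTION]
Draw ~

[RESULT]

   ~~~~~~~                                        
   ~~~~~~~            ...                         
  ~~~~~~~~            ...                         
   ~~~~~~~+++                                     
             ++++    ~~~~~~                       
                 ++        ~~~~~                  
                                                  
      ~          *****                            
                 *****                            
                 *****                            
       ........  *****                            
       ........  *****                            
       ........                                   
       ........                                   
                                                  
                                                  
                                                  
                                                  


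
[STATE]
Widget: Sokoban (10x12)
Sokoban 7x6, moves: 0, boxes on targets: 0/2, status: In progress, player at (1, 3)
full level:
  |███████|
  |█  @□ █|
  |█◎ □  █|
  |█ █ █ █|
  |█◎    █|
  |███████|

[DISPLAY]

███████   
█  @□ █   
█◎ □  █   
█ █ █ █   
█◎    █   
███████   
Moves: 0  
          
          
          
          
          


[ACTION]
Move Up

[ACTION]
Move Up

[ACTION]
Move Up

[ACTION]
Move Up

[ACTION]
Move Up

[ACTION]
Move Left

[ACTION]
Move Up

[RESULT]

███████   
█ @ □ █   
█◎ □  █   
█ █ █ █   
█◎    █   
███████   
Moves: 1  
          
          
          
          
          


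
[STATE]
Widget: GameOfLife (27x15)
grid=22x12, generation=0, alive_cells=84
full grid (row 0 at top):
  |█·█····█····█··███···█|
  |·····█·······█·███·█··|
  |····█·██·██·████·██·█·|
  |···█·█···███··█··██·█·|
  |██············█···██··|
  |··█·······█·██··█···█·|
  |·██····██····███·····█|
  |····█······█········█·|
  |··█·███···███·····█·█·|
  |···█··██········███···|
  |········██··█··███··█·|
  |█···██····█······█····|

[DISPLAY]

Gen: 0                     
█·█····█····█··███···█     
·····█·······█·███·█··     
····█·██·██·████·██·█·     
···█·█···███··█··██·█·     
██············█···██··     
··█·······█·██··█···█·     
·██····██····███·····█     
····█······█········█·     
··█·███···███·····█·█·     
···█··██········███···     
········██··█··███··█·     
█···██····█······█····     
                           
                           


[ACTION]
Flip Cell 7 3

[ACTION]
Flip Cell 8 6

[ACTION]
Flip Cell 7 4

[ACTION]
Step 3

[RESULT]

Gen: 3                     
······███·········█·█·     
·····████·········█··█     
···██···█··██·········     
·········██·██·····█··     
·███·█···██··█······██     
█·███·······█·········     
██········███·········     
·█············██···██·     
···················██·     
······················     
······█···············     
······█···············     
                           
                           


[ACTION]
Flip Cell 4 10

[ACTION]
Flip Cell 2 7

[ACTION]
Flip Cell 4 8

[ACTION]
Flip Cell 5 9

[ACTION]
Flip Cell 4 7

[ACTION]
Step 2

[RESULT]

Gen: 5                     
····██················     
······█··████·········     
····█·█··█████········     
·····█····█··██·······     
··········██·██·······     
██············█·······     
█·········█··█········     
██········██·······██·     
···················██·     
······················     
······················     
······················     
                           
                           


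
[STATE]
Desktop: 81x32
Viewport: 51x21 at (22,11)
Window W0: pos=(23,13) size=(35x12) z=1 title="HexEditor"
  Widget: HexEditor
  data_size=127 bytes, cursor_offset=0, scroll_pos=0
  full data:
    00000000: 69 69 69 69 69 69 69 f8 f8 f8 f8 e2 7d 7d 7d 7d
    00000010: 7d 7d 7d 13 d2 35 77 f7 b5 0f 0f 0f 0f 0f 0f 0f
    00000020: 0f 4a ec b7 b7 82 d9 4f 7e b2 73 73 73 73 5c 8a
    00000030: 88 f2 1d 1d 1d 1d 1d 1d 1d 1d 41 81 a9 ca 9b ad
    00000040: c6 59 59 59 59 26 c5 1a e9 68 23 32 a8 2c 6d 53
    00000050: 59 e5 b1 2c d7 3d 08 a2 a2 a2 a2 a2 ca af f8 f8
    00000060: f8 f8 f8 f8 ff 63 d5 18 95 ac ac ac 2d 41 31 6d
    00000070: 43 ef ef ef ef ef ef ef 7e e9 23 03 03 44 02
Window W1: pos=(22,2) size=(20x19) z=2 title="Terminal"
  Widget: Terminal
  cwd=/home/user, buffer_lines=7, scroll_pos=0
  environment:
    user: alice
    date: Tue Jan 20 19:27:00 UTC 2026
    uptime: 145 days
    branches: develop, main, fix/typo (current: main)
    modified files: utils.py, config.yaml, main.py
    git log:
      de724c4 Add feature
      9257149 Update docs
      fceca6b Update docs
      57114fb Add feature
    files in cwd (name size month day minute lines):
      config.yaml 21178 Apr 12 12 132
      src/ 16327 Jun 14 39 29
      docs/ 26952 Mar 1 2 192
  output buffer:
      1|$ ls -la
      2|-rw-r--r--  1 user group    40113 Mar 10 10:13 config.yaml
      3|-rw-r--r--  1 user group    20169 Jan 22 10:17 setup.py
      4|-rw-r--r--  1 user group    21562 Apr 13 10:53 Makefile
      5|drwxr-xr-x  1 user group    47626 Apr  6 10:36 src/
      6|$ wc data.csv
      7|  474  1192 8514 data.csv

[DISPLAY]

┃  474  1192 8514 d┃                               
┃$ █               ┃                               
┃                  ┃━━━━━━━━━━━━━━━┓               
┃                  ┃               ┃               
┃                  ┃───────────────┨               
┃                  ┃ 69 69 69 69 f8┃               
┃                  ┃ 13 d2 35 77 f7┃               
┃                  ┃ b7 b7 82 d9 4f┃               
┃                  ┃ 1d 1d 1d 1d 1d┃               
┗━━━━━━━━━━━━━━━━━━┛ 59 59 26 c5 1a┃               
 ┃00000050  59 e5 b1 2c d7 3d 08 a2┃               
 ┃00000060  f8 f8 f8 f8 ff 63 d5 18┃               
 ┃00000070  43 ef ef ef ef ef ef ef┃               
 ┗━━━━━━━━━━━━━━━━━━━━━━━━━━━━━━━━━┛               
                                                   
                                                   
                                                   
                                                   
                                                   
                                                   
                                                   


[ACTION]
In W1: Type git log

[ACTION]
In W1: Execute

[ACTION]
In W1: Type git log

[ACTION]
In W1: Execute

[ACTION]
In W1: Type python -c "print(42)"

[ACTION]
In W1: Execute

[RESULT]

┃57114fb Add featur┃                               
┃$ git log         ┃                               
┃de724c4 Add featur┃━━━━━━━━━━━━━━━┓               
┃9257149 Update doc┃               ┃               
┃fceca6b Update doc┃───────────────┨               
┃57114fb Add featur┃ 69 69 69 69 f8┃               
┃$ python -c "print┃ 13 d2 35 77 f7┃               
┃42                ┃ b7 b7 82 d9 4f┃               
┃$ █               ┃ 1d 1d 1d 1d 1d┃               
┗━━━━━━━━━━━━━━━━━━┛ 59 59 26 c5 1a┃               
 ┃00000050  59 e5 b1 2c d7 3d 08 a2┃               
 ┃00000060  f8 f8 f8 f8 ff 63 d5 18┃               
 ┃00000070  43 ef ef ef ef ef ef ef┃               
 ┗━━━━━━━━━━━━━━━━━━━━━━━━━━━━━━━━━┛               
                                                   
                                                   
                                                   
                                                   
                                                   
                                                   
                                                   


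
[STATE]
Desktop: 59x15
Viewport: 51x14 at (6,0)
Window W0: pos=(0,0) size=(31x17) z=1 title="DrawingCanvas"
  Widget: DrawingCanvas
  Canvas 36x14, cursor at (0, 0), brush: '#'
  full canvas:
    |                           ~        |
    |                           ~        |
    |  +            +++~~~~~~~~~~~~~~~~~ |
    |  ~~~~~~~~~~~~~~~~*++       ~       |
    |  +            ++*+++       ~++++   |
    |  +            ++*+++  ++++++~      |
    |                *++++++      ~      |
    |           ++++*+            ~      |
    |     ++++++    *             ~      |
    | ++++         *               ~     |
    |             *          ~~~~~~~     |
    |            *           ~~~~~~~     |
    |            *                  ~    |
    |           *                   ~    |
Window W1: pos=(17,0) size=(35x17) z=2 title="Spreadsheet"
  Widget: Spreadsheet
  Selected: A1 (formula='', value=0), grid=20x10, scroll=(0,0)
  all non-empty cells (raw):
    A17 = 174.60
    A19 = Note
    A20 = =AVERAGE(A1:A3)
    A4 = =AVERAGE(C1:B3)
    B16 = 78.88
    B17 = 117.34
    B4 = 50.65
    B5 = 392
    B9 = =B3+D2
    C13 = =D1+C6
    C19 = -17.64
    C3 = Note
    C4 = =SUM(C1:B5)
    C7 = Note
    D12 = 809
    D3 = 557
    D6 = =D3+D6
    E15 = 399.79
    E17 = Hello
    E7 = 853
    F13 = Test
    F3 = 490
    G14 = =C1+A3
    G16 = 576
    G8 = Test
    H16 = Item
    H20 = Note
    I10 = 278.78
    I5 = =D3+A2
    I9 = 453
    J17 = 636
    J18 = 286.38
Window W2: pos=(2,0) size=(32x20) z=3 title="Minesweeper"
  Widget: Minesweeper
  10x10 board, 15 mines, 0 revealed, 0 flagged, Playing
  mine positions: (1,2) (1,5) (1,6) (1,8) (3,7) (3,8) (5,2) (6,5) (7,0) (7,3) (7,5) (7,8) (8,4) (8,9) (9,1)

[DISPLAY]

━━━━━━━━━━━━━━━━━━━━━━━━━━━┓━━━━━━━━━━━━━━━━━┓     
nesweeper                  ┃                 ┃     
───────────────────────────┨─────────────────┨     
■■■■■■■                    ┃                 ┃     
■■■■■■■                    ┃       C       D ┃     
■■■■■■■                    ┃-----------------┃     
■■■■■■■                    ┃   0       0     ┃     
■■■■■■■                    ┃   0       0     ┃     
■■■■■■■                    ┃   0Note         ┃     
■■■■■■■                    ┃0.65#CIRC!       ┃     
■■■■■■■                    ┃ 392       0     ┃     
■■■■■■■                    ┃   0       0#CIRC┃     
■■■■■■■                    ┃   0Note         ┃     
                           ┃   0       0     ┃     


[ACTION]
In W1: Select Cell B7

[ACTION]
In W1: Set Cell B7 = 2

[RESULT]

━━━━━━━━━━━━━━━━━━━━━━━━━━━┓━━━━━━━━━━━━━━━━━┓     
nesweeper                  ┃                 ┃     
───────────────────────────┨─────────────────┨     
■■■■■■■                    ┃                 ┃     
■■■■■■■                    ┃       C       D ┃     
■■■■■■■                    ┃-----------------┃     
■■■■■■■                    ┃   0       0     ┃     
■■■■■■■                    ┃   0       0     ┃     
■■■■■■■                    ┃   0Note         ┃     
■■■■■■■                    ┃0.65#CIRC!       ┃     
■■■■■■■                    ┃ 392       0     ┃     
■■■■■■■                    ┃   0       0#CIRC┃     
■■■■■■■                    ┃ [2]Note         ┃     
                           ┃   0       0     ┃     


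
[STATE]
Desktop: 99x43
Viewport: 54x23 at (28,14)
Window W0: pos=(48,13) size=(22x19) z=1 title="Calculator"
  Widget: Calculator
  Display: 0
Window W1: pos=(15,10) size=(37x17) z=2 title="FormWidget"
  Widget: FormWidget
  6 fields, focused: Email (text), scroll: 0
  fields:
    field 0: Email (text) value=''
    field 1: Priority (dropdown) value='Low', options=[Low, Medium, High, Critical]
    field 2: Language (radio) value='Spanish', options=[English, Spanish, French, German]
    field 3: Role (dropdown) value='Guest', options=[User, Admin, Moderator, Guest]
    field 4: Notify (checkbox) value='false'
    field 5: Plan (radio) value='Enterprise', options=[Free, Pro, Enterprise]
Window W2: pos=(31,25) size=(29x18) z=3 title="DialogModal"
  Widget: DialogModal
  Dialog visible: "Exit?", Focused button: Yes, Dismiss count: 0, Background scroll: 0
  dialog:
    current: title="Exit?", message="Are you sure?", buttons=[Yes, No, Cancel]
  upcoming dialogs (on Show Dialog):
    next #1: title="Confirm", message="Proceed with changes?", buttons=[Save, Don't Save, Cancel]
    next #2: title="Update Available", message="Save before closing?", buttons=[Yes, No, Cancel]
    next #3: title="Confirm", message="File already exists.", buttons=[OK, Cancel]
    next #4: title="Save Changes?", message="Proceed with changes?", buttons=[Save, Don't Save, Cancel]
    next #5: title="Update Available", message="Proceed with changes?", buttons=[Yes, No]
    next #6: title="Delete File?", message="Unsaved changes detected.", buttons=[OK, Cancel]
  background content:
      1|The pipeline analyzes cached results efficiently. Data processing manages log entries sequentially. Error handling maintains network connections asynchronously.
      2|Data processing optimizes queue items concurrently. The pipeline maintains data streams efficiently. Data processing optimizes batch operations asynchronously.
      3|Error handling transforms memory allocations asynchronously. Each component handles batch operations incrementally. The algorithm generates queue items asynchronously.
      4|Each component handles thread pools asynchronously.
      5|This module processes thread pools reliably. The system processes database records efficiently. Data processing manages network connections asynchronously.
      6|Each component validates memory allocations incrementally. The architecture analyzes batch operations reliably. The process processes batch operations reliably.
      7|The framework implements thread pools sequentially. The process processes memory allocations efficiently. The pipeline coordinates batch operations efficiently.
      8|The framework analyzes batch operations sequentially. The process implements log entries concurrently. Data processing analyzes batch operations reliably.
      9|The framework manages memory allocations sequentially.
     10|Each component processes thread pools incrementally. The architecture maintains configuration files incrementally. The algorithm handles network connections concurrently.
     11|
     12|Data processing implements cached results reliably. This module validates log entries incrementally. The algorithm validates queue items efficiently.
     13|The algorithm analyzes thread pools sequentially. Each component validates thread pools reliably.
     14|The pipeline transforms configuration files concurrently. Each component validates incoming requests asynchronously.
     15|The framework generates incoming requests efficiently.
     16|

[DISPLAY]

  [Low               ▼]┃lculator         ┃            
  ( ) English  (●) Span┃─────────────────┨            
  [Guest             ▼]┃                0┃            
  [ ]                  ┃─┬───┬───┬───┐   ┃            
  ( ) Free  ( ) Pro  (●┃ │ 8 │ 9 │ ÷ │   ┃            
                       ┃─┼───┼───┼───┤   ┃            
                       ┃ │ 5 │ 6 │ × │   ┃            
                       ┃─┼───┼───┼───┤   ┃            
                       ┃ │ 2 │ 3 │ - │   ┃            
                       ┃─┼───┼───┼───┤   ┃            
                       ┃ │ . │ = │ + │   ┃            
   ┏━━━━━━━━━━━━━━━━━━━━━━━━━━━┓─┼───┤   ┃            
━━━┃ DialogModal               ┃R│ M+│   ┃            
   ┠───────────────────────────┨─┴───┘   ┃            
   ┃The pipeline analyzes cache┃         ┃            
   ┃Data processing optimizes q┃         ┃            
   ┃Error handling transforms m┃         ┃            
   ┃Each component handles thre┃━━━━━━━━━┛            
   ┃Th┌─────────────────────┐ea┃                      
   ┃Ea│        Exit?        │me┃                      
   ┃Th│    Are you sure?    │th┃                      
   ┃Th│ [Yes]  No   Cancel  │tc┃                      
   ┃Th└─────────────────────┘or┃                      


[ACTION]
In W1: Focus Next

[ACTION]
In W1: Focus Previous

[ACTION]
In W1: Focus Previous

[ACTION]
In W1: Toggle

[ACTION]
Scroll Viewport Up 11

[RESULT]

                                                      
                                                      
                                                      
                                                      
                                                      
                                                      
                                                      
━━━━━━━━━━━━━━━━━━━━━━━┓                              
                       ┃                              
───────────────────────┨                              
  [                   ]┃━━━━━━━━━━━━━━━━━┓            
  [Low               ▼]┃lculator         ┃            
  ( ) English  (●) Span┃─────────────────┨            
  [Guest             ▼]┃                0┃            
  [ ]                  ┃─┬───┬───┬───┐   ┃            
  ( ) Free  ( ) Pro  (●┃ │ 8 │ 9 │ ÷ │   ┃            
                       ┃─┼───┼───┼───┤   ┃            
                       ┃ │ 5 │ 6 │ × │   ┃            
                       ┃─┼───┼───┼───┤   ┃            
                       ┃ │ 2 │ 3 │ - │   ┃            
                       ┃─┼───┼───┼───┤   ┃            
                       ┃ │ . │ = │ + │   ┃            
   ┏━━━━━━━━━━━━━━━━━━━━━━━━━━━┓─┼───┤   ┃            


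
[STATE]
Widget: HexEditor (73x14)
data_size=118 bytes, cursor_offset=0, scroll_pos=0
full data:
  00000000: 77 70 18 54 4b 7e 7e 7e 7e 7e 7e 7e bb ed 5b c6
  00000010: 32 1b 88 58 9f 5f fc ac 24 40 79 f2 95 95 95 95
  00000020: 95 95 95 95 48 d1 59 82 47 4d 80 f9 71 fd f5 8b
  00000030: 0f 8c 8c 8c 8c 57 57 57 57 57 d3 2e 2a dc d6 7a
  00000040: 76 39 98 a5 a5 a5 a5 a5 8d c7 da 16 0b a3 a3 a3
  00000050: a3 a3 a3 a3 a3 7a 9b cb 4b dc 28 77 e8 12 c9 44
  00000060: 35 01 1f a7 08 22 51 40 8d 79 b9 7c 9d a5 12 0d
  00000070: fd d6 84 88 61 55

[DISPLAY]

00000000  77 70 18 54 4b 7e 7e 7e  7e 7e 7e 7e bb ed 5b c6  |wp.TK~~~~~~~
00000010  32 1b 88 58 9f 5f fc ac  24 40 79 f2 95 95 95 95  |2..X._..$@y.
00000020  95 95 95 95 48 d1 59 82  47 4d 80 f9 71 fd f5 8b  |....H.Y.GM..
00000030  0f 8c 8c 8c 8c 57 57 57  57 57 d3 2e 2a dc d6 7a  |.....WWWWW..
00000040  76 39 98 a5 a5 a5 a5 a5  8d c7 da 16 0b a3 a3 a3  |v9..........
00000050  a3 a3 a3 a3 a3 7a 9b cb  4b dc 28 77 e8 12 c9 44  |.....z..K.(w
00000060  35 01 1f a7 08 22 51 40  8d 79 b9 7c 9d a5 12 0d  |5...."Q@.y.|
00000070  fd d6 84 88 61 55                                 |....aU      
                                                                         
                                                                         
                                                                         
                                                                         
                                                                         
                                                                         


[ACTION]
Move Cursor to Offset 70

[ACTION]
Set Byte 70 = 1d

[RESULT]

00000000  77 70 18 54 4b 7e 7e 7e  7e 7e 7e 7e bb ed 5b c6  |wp.TK~~~~~~~
00000010  32 1b 88 58 9f 5f fc ac  24 40 79 f2 95 95 95 95  |2..X._..$@y.
00000020  95 95 95 95 48 d1 59 82  47 4d 80 f9 71 fd f5 8b  |....H.Y.GM..
00000030  0f 8c 8c 8c 8c 57 57 57  57 57 d3 2e 2a dc d6 7a  |.....WWWWW..
00000040  76 39 98 a5 a5 a5 1D a5  8d c7 da 16 0b a3 a3 a3  |v9..........
00000050  a3 a3 a3 a3 a3 7a 9b cb  4b dc 28 77 e8 12 c9 44  |.....z..K.(w
00000060  35 01 1f a7 08 22 51 40  8d 79 b9 7c 9d a5 12 0d  |5...."Q@.y.|
00000070  fd d6 84 88 61 55                                 |....aU      
                                                                         
                                                                         
                                                                         
                                                                         
                                                                         
                                                                         


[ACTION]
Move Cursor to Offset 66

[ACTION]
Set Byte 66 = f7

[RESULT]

00000000  77 70 18 54 4b 7e 7e 7e  7e 7e 7e 7e bb ed 5b c6  |wp.TK~~~~~~~
00000010  32 1b 88 58 9f 5f fc ac  24 40 79 f2 95 95 95 95  |2..X._..$@y.
00000020  95 95 95 95 48 d1 59 82  47 4d 80 f9 71 fd f5 8b  |....H.Y.GM..
00000030  0f 8c 8c 8c 8c 57 57 57  57 57 d3 2e 2a dc d6 7a  |.....WWWWW..
00000040  76 39 F7 a5 a5 a5 1d a5  8d c7 da 16 0b a3 a3 a3  |v9..........
00000050  a3 a3 a3 a3 a3 7a 9b cb  4b dc 28 77 e8 12 c9 44  |.....z..K.(w
00000060  35 01 1f a7 08 22 51 40  8d 79 b9 7c 9d a5 12 0d  |5...."Q@.y.|
00000070  fd d6 84 88 61 55                                 |....aU      
                                                                         
                                                                         
                                                                         
                                                                         
                                                                         
                                                                         


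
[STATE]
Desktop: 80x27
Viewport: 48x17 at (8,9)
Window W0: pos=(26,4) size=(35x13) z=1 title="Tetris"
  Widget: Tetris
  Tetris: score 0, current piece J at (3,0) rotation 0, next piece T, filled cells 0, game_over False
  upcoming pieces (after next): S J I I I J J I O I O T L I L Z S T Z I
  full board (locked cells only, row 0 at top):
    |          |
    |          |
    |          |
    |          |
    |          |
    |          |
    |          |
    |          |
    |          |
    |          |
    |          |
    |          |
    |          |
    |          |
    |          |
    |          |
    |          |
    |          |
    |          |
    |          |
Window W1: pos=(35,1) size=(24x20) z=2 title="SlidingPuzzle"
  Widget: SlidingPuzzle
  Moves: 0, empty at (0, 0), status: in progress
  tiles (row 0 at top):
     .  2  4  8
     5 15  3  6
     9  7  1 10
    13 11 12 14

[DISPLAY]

                  ┃        ┃│  9 │  7 │  1 │ 10 
                  ┃        ┃├────┼────┼────┼────
                  ┃        ┃│ 13 │ 11 │ 12 │ 14 
                  ┃        ┃└────┴────┴────┴────
                  ┃        ┃Moves: 0            
                  ┃        ┃                    
                  ┃        ┃                    
                  ┗━━━━━━━━┃                    
                           ┃                    
                           ┃                    
                           ┃                    
                           ┗━━━━━━━━━━━━━━━━━━━━
                                                
                                                
                                                
                                                
                                                


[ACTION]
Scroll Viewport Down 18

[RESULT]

                  ┃        ┃├────┼────┼────┼────
                  ┃        ┃│ 13 │ 11 │ 12 │ 14 
                  ┃        ┃└────┴────┴────┴────
                  ┃        ┃Moves: 0            
                  ┃        ┃                    
                  ┃        ┃                    
                  ┗━━━━━━━━┃                    
                           ┃                    
                           ┃                    
                           ┃                    
                           ┗━━━━━━━━━━━━━━━━━━━━
                                                
                                                
                                                
                                                
                                                
                                                


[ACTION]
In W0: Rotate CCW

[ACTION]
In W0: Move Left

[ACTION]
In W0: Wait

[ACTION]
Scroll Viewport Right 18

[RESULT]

┃        ┃├────┼────┼────┼────┤ ┃ ┃             
┃        ┃│ 13 │ 11 │ 12 │ 14 │ ┃ ┃             
┃        ┃└────┴────┴────┴────┘ ┃ ┃             
┃        ┃Moves: 0              ┃ ┃             
┃        ┃                      ┃ ┃             
┃        ┃                      ┃ ┃             
┗━━━━━━━━┃                      ┃━┛             
         ┃                      ┃               
         ┃                      ┃               
         ┃                      ┃               
         ┗━━━━━━━━━━━━━━━━━━━━━━┛               
                                                
                                                
                                                
                                                
                                                
                                                


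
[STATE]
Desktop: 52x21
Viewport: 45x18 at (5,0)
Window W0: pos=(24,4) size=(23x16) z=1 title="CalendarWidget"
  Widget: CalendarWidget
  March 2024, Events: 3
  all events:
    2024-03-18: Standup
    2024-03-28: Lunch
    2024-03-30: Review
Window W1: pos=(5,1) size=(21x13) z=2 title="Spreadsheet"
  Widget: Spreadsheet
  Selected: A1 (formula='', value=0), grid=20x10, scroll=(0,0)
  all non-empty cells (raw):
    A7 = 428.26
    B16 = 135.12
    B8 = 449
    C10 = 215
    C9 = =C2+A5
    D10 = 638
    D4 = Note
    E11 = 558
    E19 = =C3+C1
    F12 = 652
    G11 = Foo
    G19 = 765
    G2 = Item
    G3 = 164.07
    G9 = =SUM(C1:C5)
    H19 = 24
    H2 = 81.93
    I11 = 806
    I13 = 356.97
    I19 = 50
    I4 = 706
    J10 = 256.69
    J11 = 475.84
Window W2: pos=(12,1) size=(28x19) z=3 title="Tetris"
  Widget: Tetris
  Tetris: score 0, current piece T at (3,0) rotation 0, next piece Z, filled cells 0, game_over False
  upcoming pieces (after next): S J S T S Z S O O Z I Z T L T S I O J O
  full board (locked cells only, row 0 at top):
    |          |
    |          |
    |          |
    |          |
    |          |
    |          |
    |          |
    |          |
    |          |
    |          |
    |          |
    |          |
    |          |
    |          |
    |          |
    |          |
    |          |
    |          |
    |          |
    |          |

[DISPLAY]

                                             
┏━━━━━━┏━━━━━━━━━━━━━━━━━━━━━━━━━━┓          
┃ Sprea┃ Tetris                   ┃          
┠──────┠──────────────────────────┨          
┃A1:   ┃          │Next:          ┃━━━━━━┓   
┃      ┃          │▓▓             ┃      ┃   
┃------┃          │ ▓▓            ┃──────┨   
┃  1   ┃          │               ┃4     ┃   
┃  2   ┃          │               ┃Sa Su ┃   
┃  3   ┃          │               ┃ 2  3 ┃   
┃  4   ┃          │Score:         ┃ 9 10 ┃   
┃  5   ┃          │0              ┃16 17 ┃   
┃  6   ┃          │               ┃ 23 24┃   
┗━━━━━━┃          │               ┃ 30* 3┃   
       ┃          │               ┃      ┃   
       ┃          │               ┃      ┃   
       ┃          │               ┃      ┃   
       ┃          │               ┃      ┃   


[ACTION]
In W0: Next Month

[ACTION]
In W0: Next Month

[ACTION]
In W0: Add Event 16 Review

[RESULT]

                                             
┏━━━━━━┏━━━━━━━━━━━━━━━━━━━━━━━━━━┓          
┃ Sprea┃ Tetris                   ┃          
┠──────┠──────────────────────────┨          
┃A1:   ┃          │Next:          ┃━━━━━━┓   
┃      ┃          │▓▓             ┃      ┃   
┃------┃          │ ▓▓            ┃──────┨   
┃  1   ┃          │               ┃      ┃   
┃  2   ┃          │               ┃Sa Su ┃   
┃  3   ┃          │               ┃ 4  5 ┃   
┃  4   ┃          │Score:         ┃11 12 ┃   
┃  5   ┃          │0              ┃ 18 19┃   
┃  6   ┃          │               ┃25 26 ┃   
┗━━━━━━┃          │               ┃      ┃   
       ┃          │               ┃      ┃   
       ┃          │               ┃      ┃   
       ┃          │               ┃      ┃   
       ┃          │               ┃      ┃   


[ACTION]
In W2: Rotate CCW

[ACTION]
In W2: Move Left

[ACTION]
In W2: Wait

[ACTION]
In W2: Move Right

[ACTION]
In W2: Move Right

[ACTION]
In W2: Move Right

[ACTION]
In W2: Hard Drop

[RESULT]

                                             
┏━━━━━━┏━━━━━━━━━━━━━━━━━━━━━━━━━━┓          
┃ Sprea┃ Tetris                   ┃          
┠──────┠──────────────────────────┨          
┃A1:   ┃          │Next:          ┃━━━━━━┓   
┃      ┃          │ ░░            ┃      ┃   
┃------┃          │░░             ┃──────┨   
┃  1   ┃          │               ┃      ┃   
┃  2   ┃          │               ┃Sa Su ┃   
┃  3   ┃          │               ┃ 4  5 ┃   
┃  4   ┃          │Score:         ┃11 12 ┃   
┃  5   ┃          │0              ┃ 18 19┃   
┃  6   ┃          │               ┃25 26 ┃   
┗━━━━━━┃          │               ┃      ┃   
       ┃          │               ┃      ┃   
       ┃          │               ┃      ┃   
       ┃      ▒   │               ┃      ┃   
       ┃     ▒▒   │               ┃      ┃   


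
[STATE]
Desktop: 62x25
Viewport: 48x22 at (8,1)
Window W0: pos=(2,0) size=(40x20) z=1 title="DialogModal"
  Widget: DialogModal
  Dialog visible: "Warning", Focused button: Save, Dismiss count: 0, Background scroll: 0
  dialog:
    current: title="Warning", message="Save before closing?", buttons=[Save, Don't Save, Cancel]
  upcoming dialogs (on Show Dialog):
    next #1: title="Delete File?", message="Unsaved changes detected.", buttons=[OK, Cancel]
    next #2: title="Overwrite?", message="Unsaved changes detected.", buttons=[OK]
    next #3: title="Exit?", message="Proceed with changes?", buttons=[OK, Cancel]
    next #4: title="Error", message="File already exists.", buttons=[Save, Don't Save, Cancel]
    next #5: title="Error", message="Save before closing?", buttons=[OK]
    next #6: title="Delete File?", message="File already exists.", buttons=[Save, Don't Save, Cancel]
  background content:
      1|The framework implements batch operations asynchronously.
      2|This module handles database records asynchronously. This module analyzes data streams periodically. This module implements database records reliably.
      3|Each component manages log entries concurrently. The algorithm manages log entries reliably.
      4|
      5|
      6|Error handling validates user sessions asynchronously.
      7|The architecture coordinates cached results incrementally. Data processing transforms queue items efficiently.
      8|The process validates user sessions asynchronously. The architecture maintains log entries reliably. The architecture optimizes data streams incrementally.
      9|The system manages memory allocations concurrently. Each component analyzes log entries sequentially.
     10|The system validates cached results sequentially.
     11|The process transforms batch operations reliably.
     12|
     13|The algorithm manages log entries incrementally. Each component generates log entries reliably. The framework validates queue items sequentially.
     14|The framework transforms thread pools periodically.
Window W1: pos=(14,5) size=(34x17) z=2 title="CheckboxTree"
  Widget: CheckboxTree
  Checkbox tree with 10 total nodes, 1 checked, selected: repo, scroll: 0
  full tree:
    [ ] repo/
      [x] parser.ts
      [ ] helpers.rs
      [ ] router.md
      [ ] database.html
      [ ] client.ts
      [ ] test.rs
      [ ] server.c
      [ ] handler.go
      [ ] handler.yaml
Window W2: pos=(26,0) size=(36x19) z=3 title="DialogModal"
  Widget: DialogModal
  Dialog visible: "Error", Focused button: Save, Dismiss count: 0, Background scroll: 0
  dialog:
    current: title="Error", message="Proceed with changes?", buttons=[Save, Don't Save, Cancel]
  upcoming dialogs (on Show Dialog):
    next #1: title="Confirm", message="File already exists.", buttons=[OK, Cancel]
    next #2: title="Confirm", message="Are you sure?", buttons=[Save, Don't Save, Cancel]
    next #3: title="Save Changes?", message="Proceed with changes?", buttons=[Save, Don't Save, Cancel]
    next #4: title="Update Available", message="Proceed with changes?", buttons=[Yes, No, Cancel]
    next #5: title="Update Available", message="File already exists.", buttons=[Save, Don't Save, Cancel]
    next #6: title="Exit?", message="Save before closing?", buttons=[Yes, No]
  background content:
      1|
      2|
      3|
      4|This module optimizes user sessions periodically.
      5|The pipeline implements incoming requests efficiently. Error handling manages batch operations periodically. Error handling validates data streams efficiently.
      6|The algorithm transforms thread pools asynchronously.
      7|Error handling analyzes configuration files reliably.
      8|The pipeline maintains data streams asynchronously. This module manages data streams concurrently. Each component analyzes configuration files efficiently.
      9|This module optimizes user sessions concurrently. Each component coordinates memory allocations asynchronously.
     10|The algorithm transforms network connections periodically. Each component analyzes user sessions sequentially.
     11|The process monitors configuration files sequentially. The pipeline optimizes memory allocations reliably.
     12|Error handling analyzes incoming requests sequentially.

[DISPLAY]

ogModal           ┃ DialogModal                 
──────────────────┠─────────────────────────────
ramework implement┃                             
module handles dat┃                             
compon┏━━━━━━━━━━━┃                             
      ┃ CheckboxTr┃This module optimizes user se
      ┠───────────┃The pipeline implements incom
──────┃>[-] repo/ ┃Th┌──────────────────────────
      ┃   [x] pars┃Er│           Error          
    Sa┃   [ ] help┃Th│   Proceed with changes?  
[Save]┃   [ ] rout┃Th│[Save]  Don't Save   Cance
──────┃   [ ] data┃Th└──────────────────────────
rocess┃   [ ] clie┃The process monitors configur
      ┃   [ ] test┃Error handling analyzes incom
lgorit┃   [ ] serv┃                             
ramewo┃   [ ] hand┃                             
      ┃   [ ] hand┃                             
      ┃           ┗━━━━━━━━━━━━━━━━━━━━━━━━━━━━━
━━━━━━┃                                ┃        
      ┃                                ┃        
      ┗━━━━━━━━━━━━━━━━━━━━━━━━━━━━━━━━┛        
                                                


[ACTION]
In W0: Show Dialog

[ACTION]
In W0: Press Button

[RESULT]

ogModal           ┃ DialogModal                 
──────────────────┠─────────────────────────────
ramework implement┃                             
module handles dat┃                             
compon┏━━━━━━━━━━━┃                             
      ┃ CheckboxTr┃This module optimizes user se
      ┠───────────┃The pipeline implements incom
 handl┃>[-] repo/ ┃Th┌──────────────────────────
rchite┃   [x] pars┃Er│           Error          
rocess┃   [ ] help┃Th│   Proceed with changes?  
ystem ┃   [ ] rout┃Th│[Save]  Don't Save   Cance
ystem ┃   [ ] data┃Th└──────────────────────────
rocess┃   [ ] clie┃The process monitors configur
      ┃   [ ] test┃Error handling analyzes incom
lgorit┃   [ ] serv┃                             
ramewo┃   [ ] hand┃                             
      ┃   [ ] hand┃                             
      ┃           ┗━━━━━━━━━━━━━━━━━━━━━━━━━━━━━
━━━━━━┃                                ┃        
      ┃                                ┃        
      ┗━━━━━━━━━━━━━━━━━━━━━━━━━━━━━━━━┛        
                                                


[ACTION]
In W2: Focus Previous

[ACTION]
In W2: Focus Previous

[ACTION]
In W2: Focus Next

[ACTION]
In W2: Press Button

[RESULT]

ogModal           ┃ DialogModal                 
──────────────────┠─────────────────────────────
ramework implement┃                             
module handles dat┃                             
compon┏━━━━━━━━━━━┃                             
      ┃ CheckboxTr┃This module optimizes user se
      ┠───────────┃The pipeline implements incom
 handl┃>[-] repo/ ┃The algorithm transforms thre
rchite┃   [x] pars┃Error handling analyzes confi
rocess┃   [ ] help┃The pipeline maintains data s
ystem ┃   [ ] rout┃This module optimizes user se
ystem ┃   [ ] data┃The algorithm transforms netw
rocess┃   [ ] clie┃The process monitors configur
      ┃   [ ] test┃Error handling analyzes incom
lgorit┃   [ ] serv┃                             
ramewo┃   [ ] hand┃                             
      ┃   [ ] hand┃                             
      ┃           ┗━━━━━━━━━━━━━━━━━━━━━━━━━━━━━
━━━━━━┃                                ┃        
      ┃                                ┃        
      ┗━━━━━━━━━━━━━━━━━━━━━━━━━━━━━━━━┛        
                                                
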